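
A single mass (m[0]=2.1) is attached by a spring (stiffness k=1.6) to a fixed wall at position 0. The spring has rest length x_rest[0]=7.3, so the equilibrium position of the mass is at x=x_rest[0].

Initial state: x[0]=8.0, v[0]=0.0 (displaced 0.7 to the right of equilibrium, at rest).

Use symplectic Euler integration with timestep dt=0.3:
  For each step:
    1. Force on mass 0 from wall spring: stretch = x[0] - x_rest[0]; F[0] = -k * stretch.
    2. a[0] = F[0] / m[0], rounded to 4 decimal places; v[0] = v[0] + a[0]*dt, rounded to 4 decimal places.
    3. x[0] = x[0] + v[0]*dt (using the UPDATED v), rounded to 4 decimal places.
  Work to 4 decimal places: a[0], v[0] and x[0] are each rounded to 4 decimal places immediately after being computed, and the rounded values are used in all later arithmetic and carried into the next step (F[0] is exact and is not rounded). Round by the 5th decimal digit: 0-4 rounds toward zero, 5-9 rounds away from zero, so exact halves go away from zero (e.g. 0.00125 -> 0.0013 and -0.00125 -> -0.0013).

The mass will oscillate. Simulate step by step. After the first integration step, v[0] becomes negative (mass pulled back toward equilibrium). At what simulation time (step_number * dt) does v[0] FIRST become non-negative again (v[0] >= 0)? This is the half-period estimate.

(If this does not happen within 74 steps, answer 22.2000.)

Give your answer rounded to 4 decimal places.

Answer: 3.6000

Derivation:
Step 0: x=[8.0000] v=[0.0000]
Step 1: x=[7.9520] v=[-0.1600]
Step 2: x=[7.8593] v=[-0.3090]
Step 3: x=[7.7283] v=[-0.4368]
Step 4: x=[7.5679] v=[-0.5347]
Step 5: x=[7.3891] v=[-0.5959]
Step 6: x=[7.2042] v=[-0.6163]
Step 7: x=[7.0259] v=[-0.5944]
Step 8: x=[6.8664] v=[-0.5318]
Step 9: x=[6.7366] v=[-0.4327]
Step 10: x=[6.6454] v=[-0.3039]
Step 11: x=[6.5991] v=[-0.1543]
Step 12: x=[6.6009] v=[0.0059]
First v>=0 after going negative at step 12, time=3.6000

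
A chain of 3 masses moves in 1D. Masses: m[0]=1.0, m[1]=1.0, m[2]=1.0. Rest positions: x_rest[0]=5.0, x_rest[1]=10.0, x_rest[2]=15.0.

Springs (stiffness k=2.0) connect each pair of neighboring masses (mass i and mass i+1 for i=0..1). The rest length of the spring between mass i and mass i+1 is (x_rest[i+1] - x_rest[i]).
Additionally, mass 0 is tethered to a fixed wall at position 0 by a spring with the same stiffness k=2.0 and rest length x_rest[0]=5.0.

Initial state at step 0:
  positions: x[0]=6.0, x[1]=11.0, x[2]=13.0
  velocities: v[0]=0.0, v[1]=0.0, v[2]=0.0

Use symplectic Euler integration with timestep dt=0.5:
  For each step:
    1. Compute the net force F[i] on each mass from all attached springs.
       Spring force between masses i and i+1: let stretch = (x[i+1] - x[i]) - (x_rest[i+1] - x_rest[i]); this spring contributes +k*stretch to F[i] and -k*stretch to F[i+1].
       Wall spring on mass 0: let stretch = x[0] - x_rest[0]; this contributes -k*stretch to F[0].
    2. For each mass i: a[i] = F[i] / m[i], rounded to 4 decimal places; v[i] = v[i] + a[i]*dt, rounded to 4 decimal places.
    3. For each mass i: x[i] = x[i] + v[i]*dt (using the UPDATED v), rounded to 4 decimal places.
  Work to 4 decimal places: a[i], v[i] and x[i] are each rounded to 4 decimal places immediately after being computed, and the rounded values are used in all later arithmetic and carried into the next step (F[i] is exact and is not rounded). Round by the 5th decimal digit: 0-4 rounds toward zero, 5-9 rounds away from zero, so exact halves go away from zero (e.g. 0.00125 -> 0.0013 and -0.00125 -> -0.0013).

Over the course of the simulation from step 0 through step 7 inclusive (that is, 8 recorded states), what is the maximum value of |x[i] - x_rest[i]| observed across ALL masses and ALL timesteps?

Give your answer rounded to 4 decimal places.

Answer: 2.3750

Derivation:
Step 0: x=[6.0000 11.0000 13.0000] v=[0.0000 0.0000 0.0000]
Step 1: x=[5.5000 9.5000 14.5000] v=[-1.0000 -3.0000 3.0000]
Step 2: x=[4.2500 8.5000 16.0000] v=[-2.5000 -2.0000 3.0000]
Step 3: x=[3.0000 9.1250 16.2500] v=[-2.5000 1.2500 0.5000]
Step 4: x=[3.3125 10.2500 15.4375] v=[0.6250 2.2500 -1.6250]
Step 5: x=[5.4375 10.5000 14.5313] v=[4.2500 0.5000 -1.8125]
Step 6: x=[7.3750 10.2344 14.1094] v=[3.8750 -0.5312 -0.8438]
Step 7: x=[7.0547 10.4766 14.2500] v=[-0.6406 0.4844 0.2812]
Max displacement = 2.3750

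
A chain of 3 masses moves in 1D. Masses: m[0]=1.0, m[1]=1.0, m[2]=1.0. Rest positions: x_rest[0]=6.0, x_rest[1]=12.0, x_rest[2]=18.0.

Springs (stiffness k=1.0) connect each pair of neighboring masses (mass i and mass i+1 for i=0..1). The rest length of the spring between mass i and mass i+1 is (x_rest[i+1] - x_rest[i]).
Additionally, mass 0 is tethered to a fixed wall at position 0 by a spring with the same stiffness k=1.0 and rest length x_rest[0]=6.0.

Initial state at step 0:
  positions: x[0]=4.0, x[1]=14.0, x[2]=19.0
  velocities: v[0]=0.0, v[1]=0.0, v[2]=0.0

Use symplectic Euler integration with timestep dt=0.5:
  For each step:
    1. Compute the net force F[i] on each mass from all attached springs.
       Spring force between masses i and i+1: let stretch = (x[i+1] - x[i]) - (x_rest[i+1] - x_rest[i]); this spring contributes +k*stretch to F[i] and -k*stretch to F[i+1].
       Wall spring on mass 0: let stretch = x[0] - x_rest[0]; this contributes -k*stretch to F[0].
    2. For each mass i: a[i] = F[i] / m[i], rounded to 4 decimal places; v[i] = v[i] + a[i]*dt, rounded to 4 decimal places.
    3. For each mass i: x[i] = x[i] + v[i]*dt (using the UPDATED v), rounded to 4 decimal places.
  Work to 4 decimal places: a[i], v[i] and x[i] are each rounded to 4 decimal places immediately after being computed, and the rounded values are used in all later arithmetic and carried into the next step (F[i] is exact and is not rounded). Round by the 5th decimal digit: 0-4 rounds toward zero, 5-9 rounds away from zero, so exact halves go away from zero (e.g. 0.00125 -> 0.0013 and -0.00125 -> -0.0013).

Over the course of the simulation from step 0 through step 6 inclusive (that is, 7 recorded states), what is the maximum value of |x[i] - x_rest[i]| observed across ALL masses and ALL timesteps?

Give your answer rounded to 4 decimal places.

Answer: 2.4844

Derivation:
Step 0: x=[4.0000 14.0000 19.0000] v=[0.0000 0.0000 0.0000]
Step 1: x=[5.5000 12.7500 19.2500] v=[3.0000 -2.5000 0.5000]
Step 2: x=[7.4375 11.3125 19.3750] v=[3.8750 -2.8750 0.2500]
Step 3: x=[8.4844 10.9219 18.9844] v=[2.0938 -0.7813 -0.7813]
Step 4: x=[8.0196 11.9375 18.0781] v=[-0.9297 2.0312 -1.8126]
Step 5: x=[6.5293 13.5088 17.1367] v=[-2.9806 3.1426 -1.8829]
Step 6: x=[5.1516 14.2422 16.7883] v=[-2.7555 1.4668 -0.6969]
Max displacement = 2.4844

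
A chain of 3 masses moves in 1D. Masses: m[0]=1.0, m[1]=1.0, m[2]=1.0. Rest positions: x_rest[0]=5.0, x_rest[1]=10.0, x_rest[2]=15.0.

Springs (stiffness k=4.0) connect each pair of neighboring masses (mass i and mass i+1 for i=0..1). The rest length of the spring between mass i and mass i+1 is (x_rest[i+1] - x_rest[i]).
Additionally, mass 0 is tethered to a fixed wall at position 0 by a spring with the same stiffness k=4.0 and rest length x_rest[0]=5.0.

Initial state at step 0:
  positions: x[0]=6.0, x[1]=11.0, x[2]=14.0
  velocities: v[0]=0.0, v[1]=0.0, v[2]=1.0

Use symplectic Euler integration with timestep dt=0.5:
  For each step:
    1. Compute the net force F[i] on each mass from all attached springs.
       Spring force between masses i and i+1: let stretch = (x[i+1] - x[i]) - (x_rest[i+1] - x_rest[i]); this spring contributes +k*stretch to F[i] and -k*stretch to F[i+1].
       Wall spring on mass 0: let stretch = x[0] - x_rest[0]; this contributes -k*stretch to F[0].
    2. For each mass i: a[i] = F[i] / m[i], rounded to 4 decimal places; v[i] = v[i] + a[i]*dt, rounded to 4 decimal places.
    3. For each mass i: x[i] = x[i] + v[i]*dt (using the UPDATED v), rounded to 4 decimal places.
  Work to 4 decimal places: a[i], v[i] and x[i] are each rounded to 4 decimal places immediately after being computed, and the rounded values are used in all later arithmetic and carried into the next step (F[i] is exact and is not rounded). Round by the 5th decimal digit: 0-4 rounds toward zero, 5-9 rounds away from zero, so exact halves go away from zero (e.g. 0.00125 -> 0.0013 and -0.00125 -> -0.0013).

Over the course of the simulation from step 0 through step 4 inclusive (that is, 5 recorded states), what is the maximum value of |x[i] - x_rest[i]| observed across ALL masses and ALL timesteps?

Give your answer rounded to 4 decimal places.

Step 0: x=[6.0000 11.0000 14.0000] v=[0.0000 0.0000 1.0000]
Step 1: x=[5.0000 9.0000 16.5000] v=[-2.0000 -4.0000 5.0000]
Step 2: x=[3.0000 10.5000 16.5000] v=[-4.0000 3.0000 0.0000]
Step 3: x=[5.5000 10.5000 15.5000] v=[5.0000 0.0000 -2.0000]
Step 4: x=[7.5000 10.5000 14.5000] v=[4.0000 0.0000 -2.0000]
Max displacement = 2.5000

Answer: 2.5000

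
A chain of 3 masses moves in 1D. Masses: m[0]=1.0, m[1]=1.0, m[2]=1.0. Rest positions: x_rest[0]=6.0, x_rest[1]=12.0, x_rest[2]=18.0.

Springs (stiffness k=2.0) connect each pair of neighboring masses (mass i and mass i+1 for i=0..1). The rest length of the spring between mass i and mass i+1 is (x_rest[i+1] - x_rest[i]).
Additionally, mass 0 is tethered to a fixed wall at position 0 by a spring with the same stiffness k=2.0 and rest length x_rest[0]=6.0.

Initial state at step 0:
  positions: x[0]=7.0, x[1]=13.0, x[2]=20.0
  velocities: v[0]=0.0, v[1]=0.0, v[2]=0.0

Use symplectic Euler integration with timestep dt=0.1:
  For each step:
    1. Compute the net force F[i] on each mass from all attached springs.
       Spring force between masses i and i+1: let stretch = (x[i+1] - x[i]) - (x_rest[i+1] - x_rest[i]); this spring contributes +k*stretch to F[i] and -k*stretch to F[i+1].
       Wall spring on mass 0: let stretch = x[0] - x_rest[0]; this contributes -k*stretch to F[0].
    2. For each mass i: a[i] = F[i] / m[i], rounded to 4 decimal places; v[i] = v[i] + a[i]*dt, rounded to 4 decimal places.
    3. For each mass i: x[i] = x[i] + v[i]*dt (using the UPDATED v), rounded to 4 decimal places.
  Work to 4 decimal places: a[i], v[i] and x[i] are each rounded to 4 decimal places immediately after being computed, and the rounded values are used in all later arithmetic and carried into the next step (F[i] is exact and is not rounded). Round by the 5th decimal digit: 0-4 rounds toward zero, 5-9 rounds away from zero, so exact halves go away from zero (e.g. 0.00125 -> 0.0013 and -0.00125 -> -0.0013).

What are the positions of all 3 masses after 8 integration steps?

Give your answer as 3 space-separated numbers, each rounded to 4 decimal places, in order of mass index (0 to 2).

Answer: 6.4975 13.4288 19.4273

Derivation:
Step 0: x=[7.0000 13.0000 20.0000] v=[0.0000 0.0000 0.0000]
Step 1: x=[6.9800 13.0200 19.9800] v=[-0.2000 0.2000 -0.2000]
Step 2: x=[6.9412 13.0584 19.9408] v=[-0.3880 0.3840 -0.3920]
Step 3: x=[6.8859 13.1121 19.8840] v=[-0.5528 0.5370 -0.5685]
Step 4: x=[6.8174 13.1767 19.8117] v=[-0.6847 0.6461 -0.7229]
Step 5: x=[6.7398 13.2468 19.7267] v=[-0.7763 0.7012 -0.8499]
Step 6: x=[6.6575 13.3164 19.6321] v=[-0.8229 0.6958 -0.9459]
Step 7: x=[6.5752 13.3791 19.5312] v=[-0.8226 0.6272 -1.0090]
Step 8: x=[6.4975 13.4288 19.4273] v=[-0.7769 0.4968 -1.0394]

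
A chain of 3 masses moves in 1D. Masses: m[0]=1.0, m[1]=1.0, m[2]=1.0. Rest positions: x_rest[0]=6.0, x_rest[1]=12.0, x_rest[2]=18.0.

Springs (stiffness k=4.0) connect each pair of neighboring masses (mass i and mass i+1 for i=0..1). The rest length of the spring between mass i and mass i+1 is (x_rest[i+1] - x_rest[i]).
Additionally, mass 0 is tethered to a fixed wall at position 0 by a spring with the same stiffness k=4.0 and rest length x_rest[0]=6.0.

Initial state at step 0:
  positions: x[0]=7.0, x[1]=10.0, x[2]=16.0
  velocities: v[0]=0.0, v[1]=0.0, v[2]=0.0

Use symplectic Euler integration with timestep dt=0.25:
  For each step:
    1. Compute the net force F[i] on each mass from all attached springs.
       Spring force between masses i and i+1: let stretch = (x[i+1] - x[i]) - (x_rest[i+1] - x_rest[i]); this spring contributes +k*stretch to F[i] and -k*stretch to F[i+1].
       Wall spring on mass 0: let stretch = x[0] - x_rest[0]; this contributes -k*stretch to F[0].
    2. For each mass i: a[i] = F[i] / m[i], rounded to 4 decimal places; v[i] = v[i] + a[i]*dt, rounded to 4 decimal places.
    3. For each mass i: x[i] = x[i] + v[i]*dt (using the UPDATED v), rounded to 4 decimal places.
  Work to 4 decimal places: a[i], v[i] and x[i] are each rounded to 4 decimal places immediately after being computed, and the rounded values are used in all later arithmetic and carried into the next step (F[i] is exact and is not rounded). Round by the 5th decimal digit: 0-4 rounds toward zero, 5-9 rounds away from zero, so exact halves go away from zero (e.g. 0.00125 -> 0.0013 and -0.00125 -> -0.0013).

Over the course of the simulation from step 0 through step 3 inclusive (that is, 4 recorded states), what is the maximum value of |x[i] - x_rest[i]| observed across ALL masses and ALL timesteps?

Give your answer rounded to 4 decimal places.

Step 0: x=[7.0000 10.0000 16.0000] v=[0.0000 0.0000 0.0000]
Step 1: x=[6.0000 10.7500 16.0000] v=[-4.0000 3.0000 0.0000]
Step 2: x=[4.6875 11.6250 16.1875] v=[-5.2500 3.5000 0.7500]
Step 3: x=[3.9375 11.9063 16.7344] v=[-3.0000 1.1250 2.1875]
Max displacement = 2.0625

Answer: 2.0625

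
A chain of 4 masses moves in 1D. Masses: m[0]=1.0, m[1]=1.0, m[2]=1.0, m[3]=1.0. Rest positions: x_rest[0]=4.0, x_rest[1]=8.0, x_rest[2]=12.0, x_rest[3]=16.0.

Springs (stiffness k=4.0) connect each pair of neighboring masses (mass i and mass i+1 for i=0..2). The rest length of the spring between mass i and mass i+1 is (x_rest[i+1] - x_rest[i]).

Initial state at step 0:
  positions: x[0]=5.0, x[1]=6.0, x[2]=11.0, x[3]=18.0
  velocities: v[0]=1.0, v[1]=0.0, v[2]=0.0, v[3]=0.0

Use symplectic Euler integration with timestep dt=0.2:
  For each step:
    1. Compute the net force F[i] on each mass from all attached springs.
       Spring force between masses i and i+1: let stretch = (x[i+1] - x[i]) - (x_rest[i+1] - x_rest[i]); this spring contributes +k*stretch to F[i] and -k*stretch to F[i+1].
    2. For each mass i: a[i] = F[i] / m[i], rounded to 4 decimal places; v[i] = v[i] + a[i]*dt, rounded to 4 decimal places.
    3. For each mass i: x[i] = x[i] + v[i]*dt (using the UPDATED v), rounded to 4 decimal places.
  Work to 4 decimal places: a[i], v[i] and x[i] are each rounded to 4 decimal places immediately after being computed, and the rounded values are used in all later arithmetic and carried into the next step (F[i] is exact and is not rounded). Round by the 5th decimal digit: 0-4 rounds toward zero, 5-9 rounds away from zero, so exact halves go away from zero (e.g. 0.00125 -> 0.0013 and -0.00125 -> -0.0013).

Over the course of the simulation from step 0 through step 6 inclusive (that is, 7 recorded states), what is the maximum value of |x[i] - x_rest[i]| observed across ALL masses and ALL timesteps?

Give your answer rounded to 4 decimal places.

Answer: 2.1070

Derivation:
Step 0: x=[5.0000 6.0000 11.0000 18.0000] v=[1.0000 0.0000 0.0000 0.0000]
Step 1: x=[4.7200 6.6400 11.3200 17.5200] v=[-1.4000 3.2000 1.6000 -2.4000]
Step 2: x=[4.1072 7.7216 11.8832 16.6880] v=[-3.0640 5.4080 2.8160 -4.1600]
Step 3: x=[3.4327 8.8908 12.5493 15.7272] v=[-3.3725 5.8458 3.3306 -4.8038]
Step 4: x=[2.9915 9.7720 13.1385 14.8980] v=[-2.2060 4.4061 2.9461 -4.1461]
Step 5: x=[2.9952 10.1070 13.4706 14.4273] v=[0.0184 1.6749 1.6605 -2.3537]
Step 6: x=[3.4968 9.8423 13.4176 14.4435] v=[2.5078 -1.3237 -0.2650 0.0809]
Max displacement = 2.1070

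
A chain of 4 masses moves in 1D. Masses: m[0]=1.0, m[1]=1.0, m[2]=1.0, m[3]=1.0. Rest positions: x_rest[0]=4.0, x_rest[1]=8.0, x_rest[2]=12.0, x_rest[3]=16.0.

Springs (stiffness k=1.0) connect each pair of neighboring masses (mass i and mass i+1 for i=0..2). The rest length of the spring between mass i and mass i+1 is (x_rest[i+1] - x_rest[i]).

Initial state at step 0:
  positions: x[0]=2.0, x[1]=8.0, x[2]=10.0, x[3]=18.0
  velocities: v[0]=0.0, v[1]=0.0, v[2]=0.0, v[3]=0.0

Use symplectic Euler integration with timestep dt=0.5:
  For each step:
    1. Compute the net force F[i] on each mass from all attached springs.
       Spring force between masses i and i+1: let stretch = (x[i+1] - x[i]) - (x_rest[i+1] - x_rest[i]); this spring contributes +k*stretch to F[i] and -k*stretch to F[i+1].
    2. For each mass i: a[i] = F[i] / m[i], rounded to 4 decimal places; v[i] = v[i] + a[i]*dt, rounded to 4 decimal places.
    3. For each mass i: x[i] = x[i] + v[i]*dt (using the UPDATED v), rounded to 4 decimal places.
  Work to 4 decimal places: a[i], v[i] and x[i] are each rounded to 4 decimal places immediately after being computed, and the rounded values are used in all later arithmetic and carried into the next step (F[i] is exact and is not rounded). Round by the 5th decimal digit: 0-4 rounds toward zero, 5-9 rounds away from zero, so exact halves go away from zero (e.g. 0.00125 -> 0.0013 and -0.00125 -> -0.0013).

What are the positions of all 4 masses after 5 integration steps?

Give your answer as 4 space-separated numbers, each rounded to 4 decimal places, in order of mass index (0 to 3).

Answer: 3.4649 9.1056 10.6133 14.8165

Derivation:
Step 0: x=[2.0000 8.0000 10.0000 18.0000] v=[0.0000 0.0000 0.0000 0.0000]
Step 1: x=[2.5000 7.0000 11.5000 17.0000] v=[1.0000 -2.0000 3.0000 -2.0000]
Step 2: x=[3.1250 6.0000 13.2500 15.6250] v=[1.2500 -2.0000 3.5000 -2.7500]
Step 3: x=[3.4688 6.0938 13.7813 14.6563] v=[0.6875 0.1875 1.0625 -1.9375]
Step 4: x=[3.4688 7.4532 12.6094 14.4688] v=[0.0000 2.7188 -2.3438 -0.3750]
Step 5: x=[3.4649 9.1056 10.6133 14.8165] v=[-0.0078 3.3047 -3.9922 0.6953]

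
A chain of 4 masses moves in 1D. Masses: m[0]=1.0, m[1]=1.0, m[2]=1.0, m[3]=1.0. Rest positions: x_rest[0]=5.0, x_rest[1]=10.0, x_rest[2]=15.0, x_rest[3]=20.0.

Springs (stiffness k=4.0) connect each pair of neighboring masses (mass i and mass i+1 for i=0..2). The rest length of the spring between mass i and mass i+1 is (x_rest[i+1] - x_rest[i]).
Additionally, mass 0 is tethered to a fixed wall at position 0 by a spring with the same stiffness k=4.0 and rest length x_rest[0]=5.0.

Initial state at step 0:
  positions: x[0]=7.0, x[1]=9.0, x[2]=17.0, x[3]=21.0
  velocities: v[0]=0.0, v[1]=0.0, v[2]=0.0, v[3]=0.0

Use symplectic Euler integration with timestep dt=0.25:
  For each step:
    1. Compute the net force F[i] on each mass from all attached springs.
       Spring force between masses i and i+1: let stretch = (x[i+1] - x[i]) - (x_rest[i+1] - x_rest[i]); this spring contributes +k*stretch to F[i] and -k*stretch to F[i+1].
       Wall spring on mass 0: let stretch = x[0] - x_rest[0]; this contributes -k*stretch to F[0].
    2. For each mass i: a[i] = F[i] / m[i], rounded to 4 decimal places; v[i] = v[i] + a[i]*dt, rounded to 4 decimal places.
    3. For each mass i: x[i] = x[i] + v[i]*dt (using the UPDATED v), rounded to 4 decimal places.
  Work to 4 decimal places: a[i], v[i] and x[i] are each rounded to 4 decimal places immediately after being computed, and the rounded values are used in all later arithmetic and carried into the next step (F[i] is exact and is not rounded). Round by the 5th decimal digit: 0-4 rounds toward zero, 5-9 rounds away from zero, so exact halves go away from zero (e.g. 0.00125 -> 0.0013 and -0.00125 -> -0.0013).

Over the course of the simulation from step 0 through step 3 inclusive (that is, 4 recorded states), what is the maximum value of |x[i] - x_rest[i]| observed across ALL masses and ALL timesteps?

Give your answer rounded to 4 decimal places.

Step 0: x=[7.0000 9.0000 17.0000 21.0000] v=[0.0000 0.0000 0.0000 0.0000]
Step 1: x=[5.7500 10.5000 16.0000 21.2500] v=[-5.0000 6.0000 -4.0000 1.0000]
Step 2: x=[4.2500 12.1875 14.9375 21.4375] v=[-6.0000 6.7500 -4.2500 0.7500]
Step 3: x=[3.6719 12.5781 14.8125 21.2500] v=[-2.3125 1.5625 -0.5000 -0.7500]
Max displacement = 2.5781

Answer: 2.5781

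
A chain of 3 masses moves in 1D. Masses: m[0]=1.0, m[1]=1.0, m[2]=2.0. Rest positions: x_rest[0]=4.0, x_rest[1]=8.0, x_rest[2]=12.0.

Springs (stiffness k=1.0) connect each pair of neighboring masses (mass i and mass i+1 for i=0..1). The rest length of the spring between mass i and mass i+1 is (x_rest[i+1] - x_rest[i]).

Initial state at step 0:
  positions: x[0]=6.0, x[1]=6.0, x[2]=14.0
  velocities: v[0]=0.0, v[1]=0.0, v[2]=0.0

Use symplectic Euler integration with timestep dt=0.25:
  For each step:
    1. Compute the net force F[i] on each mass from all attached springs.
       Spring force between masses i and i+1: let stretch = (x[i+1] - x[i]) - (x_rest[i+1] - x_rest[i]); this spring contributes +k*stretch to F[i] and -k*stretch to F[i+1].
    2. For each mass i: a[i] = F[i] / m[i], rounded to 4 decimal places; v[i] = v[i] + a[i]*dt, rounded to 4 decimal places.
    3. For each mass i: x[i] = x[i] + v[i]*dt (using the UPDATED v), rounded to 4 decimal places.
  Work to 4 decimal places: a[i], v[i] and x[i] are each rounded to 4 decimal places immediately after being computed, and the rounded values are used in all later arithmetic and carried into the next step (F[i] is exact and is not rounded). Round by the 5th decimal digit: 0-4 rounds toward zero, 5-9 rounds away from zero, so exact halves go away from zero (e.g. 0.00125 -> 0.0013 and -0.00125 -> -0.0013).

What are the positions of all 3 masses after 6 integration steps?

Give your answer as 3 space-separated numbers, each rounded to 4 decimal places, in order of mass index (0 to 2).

Step 0: x=[6.0000 6.0000 14.0000] v=[0.0000 0.0000 0.0000]
Step 1: x=[5.7500 6.5000 13.8750] v=[-1.0000 2.0000 -0.5000]
Step 2: x=[5.2969 7.4141 13.6445] v=[-1.8125 3.6563 -0.9219]
Step 3: x=[4.7261 8.5853 13.3443] v=[-2.2832 4.6846 -1.2007]
Step 4: x=[4.1465 9.8127 13.0204] v=[-2.3184 4.9096 -1.2956]
Step 5: x=[3.6710 10.8865 12.7213] v=[-1.9019 4.2950 -1.1966]
Step 6: x=[3.3965 11.6240 12.4898] v=[-1.0980 2.9498 -0.9260]

Answer: 3.3965 11.6240 12.4898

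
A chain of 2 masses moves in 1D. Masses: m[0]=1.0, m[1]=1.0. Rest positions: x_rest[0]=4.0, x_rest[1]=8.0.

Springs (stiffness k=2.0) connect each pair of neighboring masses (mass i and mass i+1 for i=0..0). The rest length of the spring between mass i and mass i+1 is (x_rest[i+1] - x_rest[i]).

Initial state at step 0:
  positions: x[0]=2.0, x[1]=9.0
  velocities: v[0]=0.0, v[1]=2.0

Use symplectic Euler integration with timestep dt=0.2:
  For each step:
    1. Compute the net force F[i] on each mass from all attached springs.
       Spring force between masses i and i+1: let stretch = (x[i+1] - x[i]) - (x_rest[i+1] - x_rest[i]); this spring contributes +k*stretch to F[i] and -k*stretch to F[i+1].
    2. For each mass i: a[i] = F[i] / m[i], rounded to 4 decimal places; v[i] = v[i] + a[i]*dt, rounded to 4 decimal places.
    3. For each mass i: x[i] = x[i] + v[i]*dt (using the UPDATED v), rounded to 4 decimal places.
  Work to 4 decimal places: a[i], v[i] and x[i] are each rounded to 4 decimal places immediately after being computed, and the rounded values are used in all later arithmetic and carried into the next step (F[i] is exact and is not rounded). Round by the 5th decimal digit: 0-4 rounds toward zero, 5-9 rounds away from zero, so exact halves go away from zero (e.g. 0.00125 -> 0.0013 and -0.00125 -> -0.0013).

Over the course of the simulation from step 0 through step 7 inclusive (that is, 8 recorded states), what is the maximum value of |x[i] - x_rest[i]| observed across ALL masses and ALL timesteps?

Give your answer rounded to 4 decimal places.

Answer: 2.2579

Derivation:
Step 0: x=[2.0000 9.0000] v=[0.0000 2.0000]
Step 1: x=[2.2400 9.1600] v=[1.2000 0.8000]
Step 2: x=[2.7136 9.0864] v=[2.3680 -0.3680]
Step 3: x=[3.3770 8.8230] v=[3.3171 -1.3171]
Step 4: x=[4.1561 8.4439] v=[3.8955 -1.8955]
Step 5: x=[4.9582 8.0418] v=[4.0106 -2.0106]
Step 6: x=[5.6870 7.7130] v=[3.6440 -1.6440]
Step 7: x=[6.2579 7.5421] v=[2.8544 -0.8544]
Max displacement = 2.2579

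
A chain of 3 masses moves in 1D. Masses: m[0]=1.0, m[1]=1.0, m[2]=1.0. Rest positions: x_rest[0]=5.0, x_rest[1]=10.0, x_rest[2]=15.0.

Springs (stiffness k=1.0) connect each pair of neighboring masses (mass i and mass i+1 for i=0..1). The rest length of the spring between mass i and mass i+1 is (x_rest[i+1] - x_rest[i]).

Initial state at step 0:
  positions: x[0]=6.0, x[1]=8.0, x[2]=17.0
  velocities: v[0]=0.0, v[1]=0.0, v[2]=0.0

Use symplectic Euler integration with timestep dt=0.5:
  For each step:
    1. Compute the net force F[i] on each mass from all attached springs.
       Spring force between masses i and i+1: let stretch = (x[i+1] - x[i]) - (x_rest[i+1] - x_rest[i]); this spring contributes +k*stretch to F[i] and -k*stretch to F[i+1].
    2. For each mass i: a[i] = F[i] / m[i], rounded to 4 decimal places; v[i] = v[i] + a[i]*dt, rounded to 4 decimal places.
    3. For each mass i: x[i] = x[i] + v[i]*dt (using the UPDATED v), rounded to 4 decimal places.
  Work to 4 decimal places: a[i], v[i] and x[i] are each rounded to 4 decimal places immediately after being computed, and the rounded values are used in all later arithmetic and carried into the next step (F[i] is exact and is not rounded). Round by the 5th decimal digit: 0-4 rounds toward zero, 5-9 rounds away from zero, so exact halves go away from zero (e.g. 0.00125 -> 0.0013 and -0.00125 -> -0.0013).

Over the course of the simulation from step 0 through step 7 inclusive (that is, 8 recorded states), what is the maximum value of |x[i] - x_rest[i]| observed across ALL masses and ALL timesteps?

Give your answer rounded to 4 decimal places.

Answer: 2.9219

Derivation:
Step 0: x=[6.0000 8.0000 17.0000] v=[0.0000 0.0000 0.0000]
Step 1: x=[5.2500 9.7500 16.0000] v=[-1.5000 3.5000 -2.0000]
Step 2: x=[4.3750 11.9375 14.6875] v=[-1.7500 4.3750 -2.6250]
Step 3: x=[4.1406 12.9219 13.9375] v=[-0.4688 1.9688 -1.5000]
Step 4: x=[4.8516 11.9649 14.1836] v=[1.4219 -1.9141 0.4922]
Step 5: x=[6.0909 9.7842 15.1251] v=[2.4786 -4.3614 1.8829]
Step 6: x=[7.0036 8.0154 15.9814] v=[1.8253 -3.5376 1.7125]
Step 7: x=[6.9192 7.9852 16.0962] v=[-0.1688 -0.0605 0.2295]
Max displacement = 2.9219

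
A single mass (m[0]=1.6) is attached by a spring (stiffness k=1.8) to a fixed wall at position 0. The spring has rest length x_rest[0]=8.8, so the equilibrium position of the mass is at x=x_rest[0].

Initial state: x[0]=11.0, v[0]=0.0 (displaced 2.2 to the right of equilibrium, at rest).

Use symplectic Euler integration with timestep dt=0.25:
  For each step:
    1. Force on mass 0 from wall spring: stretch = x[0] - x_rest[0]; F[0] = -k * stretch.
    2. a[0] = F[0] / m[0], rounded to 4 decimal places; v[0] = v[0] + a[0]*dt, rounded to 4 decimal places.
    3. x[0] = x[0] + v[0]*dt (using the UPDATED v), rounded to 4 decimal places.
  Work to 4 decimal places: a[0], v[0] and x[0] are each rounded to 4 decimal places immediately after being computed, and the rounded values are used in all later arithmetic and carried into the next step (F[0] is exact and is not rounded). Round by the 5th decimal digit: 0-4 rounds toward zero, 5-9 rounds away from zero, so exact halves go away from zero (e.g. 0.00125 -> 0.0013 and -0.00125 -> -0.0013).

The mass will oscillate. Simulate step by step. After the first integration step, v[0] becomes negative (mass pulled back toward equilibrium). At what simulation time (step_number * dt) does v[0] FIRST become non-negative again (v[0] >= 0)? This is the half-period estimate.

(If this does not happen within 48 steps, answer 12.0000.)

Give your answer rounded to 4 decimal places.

Answer: 3.0000

Derivation:
Step 0: x=[11.0000] v=[0.0000]
Step 1: x=[10.8453] v=[-0.6188]
Step 2: x=[10.5468] v=[-1.1941]
Step 3: x=[10.1255] v=[-1.6854]
Step 4: x=[9.6110] v=[-2.0582]
Step 5: x=[9.0394] v=[-2.2863]
Step 6: x=[8.4510] v=[-2.3536]
Step 7: x=[7.8871] v=[-2.2555]
Step 8: x=[7.3874] v=[-1.9988]
Step 9: x=[6.9870] v=[-1.6015]
Step 10: x=[6.7141] v=[-1.0916]
Step 11: x=[6.5879] v=[-0.5050]
Step 12: x=[6.6172] v=[0.1172]
First v>=0 after going negative at step 12, time=3.0000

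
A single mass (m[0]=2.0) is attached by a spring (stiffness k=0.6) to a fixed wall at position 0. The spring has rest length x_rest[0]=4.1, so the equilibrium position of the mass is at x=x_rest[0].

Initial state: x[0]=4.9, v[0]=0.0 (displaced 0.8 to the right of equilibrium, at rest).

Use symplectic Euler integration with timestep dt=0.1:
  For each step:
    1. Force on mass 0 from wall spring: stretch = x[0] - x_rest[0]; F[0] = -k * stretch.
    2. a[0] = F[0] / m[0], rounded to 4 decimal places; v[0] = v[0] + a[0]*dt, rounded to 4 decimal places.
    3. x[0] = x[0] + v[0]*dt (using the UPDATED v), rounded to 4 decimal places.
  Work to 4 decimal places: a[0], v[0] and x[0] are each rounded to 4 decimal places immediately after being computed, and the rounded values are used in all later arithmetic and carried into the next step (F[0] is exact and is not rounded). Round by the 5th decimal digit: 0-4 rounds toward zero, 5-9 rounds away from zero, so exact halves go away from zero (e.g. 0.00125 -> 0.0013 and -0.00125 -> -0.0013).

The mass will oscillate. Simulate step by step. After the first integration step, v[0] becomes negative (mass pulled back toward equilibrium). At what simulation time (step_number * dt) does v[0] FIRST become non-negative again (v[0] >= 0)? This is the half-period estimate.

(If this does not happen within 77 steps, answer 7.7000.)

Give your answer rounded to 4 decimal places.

Answer: 5.8000

Derivation:
Step 0: x=[4.9000] v=[0.0000]
Step 1: x=[4.8976] v=[-0.0240]
Step 2: x=[4.8928] v=[-0.0479]
Step 3: x=[4.8856] v=[-0.0717]
Step 4: x=[4.8761] v=[-0.0953]
Step 5: x=[4.8642] v=[-0.1186]
Step 6: x=[4.8501] v=[-0.1415]
Step 7: x=[4.8337] v=[-0.1640]
Step 8: x=[4.8151] v=[-0.1860]
Step 9: x=[4.7944] v=[-0.2075]
Step 10: x=[4.7716] v=[-0.2283]
Step 11: x=[4.7468] v=[-0.2485]
Step 12: x=[4.7200] v=[-0.2679]
Step 13: x=[4.6914] v=[-0.2865]
Step 14: x=[4.6610] v=[-0.3042]
Step 15: x=[4.6289] v=[-0.3210]
Step 16: x=[4.5952] v=[-0.3369]
Step 17: x=[4.5600] v=[-0.3518]
Step 18: x=[4.5234] v=[-0.3656]
Step 19: x=[4.4856] v=[-0.3783]
Step 20: x=[4.4466] v=[-0.3899]
Step 21: x=[4.4066] v=[-0.4003]
Step 22: x=[4.3657] v=[-0.4095]
Step 23: x=[4.3240] v=[-0.4175]
Step 24: x=[4.2816] v=[-0.4242]
Step 25: x=[4.2386] v=[-0.4297]
Step 26: x=[4.1952] v=[-0.4339]
Step 27: x=[4.1515] v=[-0.4368]
Step 28: x=[4.1077] v=[-0.4384]
Step 29: x=[4.0638] v=[-0.4386]
Step 30: x=[4.0201] v=[-0.4375]
Step 31: x=[3.9766] v=[-0.4351]
Step 32: x=[3.9335] v=[-0.4314]
Step 33: x=[3.8909] v=[-0.4264]
Step 34: x=[3.8489] v=[-0.4201]
Step 35: x=[3.8076] v=[-0.4126]
Step 36: x=[3.7672] v=[-0.4038]
Step 37: x=[3.7278] v=[-0.3938]
Step 38: x=[3.6895] v=[-0.3826]
Step 39: x=[3.6525] v=[-0.3703]
Step 40: x=[3.6168] v=[-0.3569]
Step 41: x=[3.5826] v=[-0.3424]
Step 42: x=[3.5499] v=[-0.3269]
Step 43: x=[3.5189] v=[-0.3104]
Step 44: x=[3.4896] v=[-0.2930]
Step 45: x=[3.4621] v=[-0.2747]
Step 46: x=[3.4365] v=[-0.2556]
Step 47: x=[3.4129] v=[-0.2357]
Step 48: x=[3.3914] v=[-0.2151]
Step 49: x=[3.3720] v=[-0.1938]
Step 50: x=[3.3548] v=[-0.1720]
Step 51: x=[3.3398] v=[-0.1496]
Step 52: x=[3.3271] v=[-0.1268]
Step 53: x=[3.3167] v=[-0.1036]
Step 54: x=[3.3087] v=[-0.0801]
Step 55: x=[3.3031] v=[-0.0564]
Step 56: x=[3.2999] v=[-0.0325]
Step 57: x=[3.2991] v=[-0.0085]
Step 58: x=[3.3007] v=[0.0155]
First v>=0 after going negative at step 58, time=5.8000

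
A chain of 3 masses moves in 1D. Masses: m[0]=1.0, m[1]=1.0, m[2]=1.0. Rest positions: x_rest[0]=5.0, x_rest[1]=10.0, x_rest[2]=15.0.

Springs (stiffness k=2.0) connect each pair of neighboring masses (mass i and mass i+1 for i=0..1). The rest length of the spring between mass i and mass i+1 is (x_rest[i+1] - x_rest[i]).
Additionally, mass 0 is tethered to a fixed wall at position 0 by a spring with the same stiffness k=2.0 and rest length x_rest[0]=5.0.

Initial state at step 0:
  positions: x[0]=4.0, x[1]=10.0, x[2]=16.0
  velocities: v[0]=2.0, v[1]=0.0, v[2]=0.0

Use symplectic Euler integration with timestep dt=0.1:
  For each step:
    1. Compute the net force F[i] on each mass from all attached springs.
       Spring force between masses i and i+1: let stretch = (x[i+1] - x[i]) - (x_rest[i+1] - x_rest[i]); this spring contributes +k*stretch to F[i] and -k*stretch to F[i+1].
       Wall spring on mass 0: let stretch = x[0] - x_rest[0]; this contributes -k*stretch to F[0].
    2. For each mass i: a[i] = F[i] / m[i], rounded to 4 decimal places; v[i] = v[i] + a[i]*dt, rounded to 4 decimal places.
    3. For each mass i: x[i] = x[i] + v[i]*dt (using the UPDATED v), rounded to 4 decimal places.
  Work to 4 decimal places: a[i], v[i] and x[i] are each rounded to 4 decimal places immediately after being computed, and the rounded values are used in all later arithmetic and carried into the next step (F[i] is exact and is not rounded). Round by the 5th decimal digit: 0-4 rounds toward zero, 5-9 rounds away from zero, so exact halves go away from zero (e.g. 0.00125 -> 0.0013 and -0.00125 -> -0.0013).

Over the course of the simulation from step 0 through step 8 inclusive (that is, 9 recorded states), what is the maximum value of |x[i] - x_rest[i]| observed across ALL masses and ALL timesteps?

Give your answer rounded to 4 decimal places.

Answer: 1.1572

Derivation:
Step 0: x=[4.0000 10.0000 16.0000] v=[2.0000 0.0000 0.0000]
Step 1: x=[4.2400 10.0000 15.9800] v=[2.4000 0.0000 -0.2000]
Step 2: x=[4.5104 10.0044 15.9404] v=[2.7040 0.0440 -0.3960]
Step 3: x=[4.8005 10.0176 15.8821] v=[2.9007 0.1324 -0.5832]
Step 4: x=[5.0989 10.0438 15.8065] v=[2.9840 0.2619 -0.7561]
Step 5: x=[5.3942 10.0864 15.7156] v=[2.9532 0.4255 -0.9086]
Step 6: x=[5.6755 10.1477 15.6122] v=[2.8128 0.6129 -1.0344]
Step 7: x=[5.9327 10.2288 15.4995] v=[2.5721 0.8114 -1.1273]
Step 8: x=[6.1572 10.3294 15.3814] v=[2.2448 1.0063 -1.1814]
Max displacement = 1.1572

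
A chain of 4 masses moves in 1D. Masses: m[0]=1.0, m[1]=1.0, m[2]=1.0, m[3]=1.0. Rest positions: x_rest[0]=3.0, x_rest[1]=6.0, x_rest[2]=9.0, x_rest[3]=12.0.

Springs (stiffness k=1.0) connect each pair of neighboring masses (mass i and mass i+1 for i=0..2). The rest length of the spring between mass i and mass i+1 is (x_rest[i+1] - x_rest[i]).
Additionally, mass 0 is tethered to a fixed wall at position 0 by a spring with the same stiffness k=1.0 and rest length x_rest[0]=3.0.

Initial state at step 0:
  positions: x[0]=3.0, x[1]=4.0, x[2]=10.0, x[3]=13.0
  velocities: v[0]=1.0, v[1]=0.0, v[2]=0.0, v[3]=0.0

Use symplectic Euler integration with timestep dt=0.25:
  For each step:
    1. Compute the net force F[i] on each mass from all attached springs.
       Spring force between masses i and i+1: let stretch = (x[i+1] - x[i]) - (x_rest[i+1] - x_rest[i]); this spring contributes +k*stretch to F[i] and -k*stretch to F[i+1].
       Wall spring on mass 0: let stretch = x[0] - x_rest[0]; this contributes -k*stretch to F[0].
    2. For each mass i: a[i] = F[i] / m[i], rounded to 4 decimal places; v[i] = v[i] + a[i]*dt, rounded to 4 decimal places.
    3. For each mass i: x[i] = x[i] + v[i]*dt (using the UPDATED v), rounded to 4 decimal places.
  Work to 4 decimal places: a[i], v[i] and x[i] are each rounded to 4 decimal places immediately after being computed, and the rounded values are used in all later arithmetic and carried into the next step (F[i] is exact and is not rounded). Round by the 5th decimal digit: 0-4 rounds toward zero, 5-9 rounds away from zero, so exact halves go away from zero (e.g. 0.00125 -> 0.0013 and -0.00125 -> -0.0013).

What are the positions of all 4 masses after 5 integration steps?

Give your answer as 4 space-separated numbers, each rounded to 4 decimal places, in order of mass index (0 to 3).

Answer: 2.8663 7.1925 8.4549 12.6788

Derivation:
Step 0: x=[3.0000 4.0000 10.0000 13.0000] v=[1.0000 0.0000 0.0000 0.0000]
Step 1: x=[3.1250 4.3125 9.8125 13.0000] v=[0.5000 1.2500 -0.7500 0.0000]
Step 2: x=[3.1289 4.8945 9.4805 12.9883] v=[0.0156 2.3281 -1.3281 -0.0469]
Step 3: x=[3.0476 5.6528 9.0811 12.9448] v=[-0.3252 3.0332 -1.5977 -0.1739]
Step 4: x=[2.9387 6.4626 8.7089 12.8474] v=[-0.4358 3.2390 -1.4889 -0.3898]
Step 5: x=[2.8663 7.1925 8.4549 12.6788] v=[-0.2895 2.9196 -1.0159 -0.6744]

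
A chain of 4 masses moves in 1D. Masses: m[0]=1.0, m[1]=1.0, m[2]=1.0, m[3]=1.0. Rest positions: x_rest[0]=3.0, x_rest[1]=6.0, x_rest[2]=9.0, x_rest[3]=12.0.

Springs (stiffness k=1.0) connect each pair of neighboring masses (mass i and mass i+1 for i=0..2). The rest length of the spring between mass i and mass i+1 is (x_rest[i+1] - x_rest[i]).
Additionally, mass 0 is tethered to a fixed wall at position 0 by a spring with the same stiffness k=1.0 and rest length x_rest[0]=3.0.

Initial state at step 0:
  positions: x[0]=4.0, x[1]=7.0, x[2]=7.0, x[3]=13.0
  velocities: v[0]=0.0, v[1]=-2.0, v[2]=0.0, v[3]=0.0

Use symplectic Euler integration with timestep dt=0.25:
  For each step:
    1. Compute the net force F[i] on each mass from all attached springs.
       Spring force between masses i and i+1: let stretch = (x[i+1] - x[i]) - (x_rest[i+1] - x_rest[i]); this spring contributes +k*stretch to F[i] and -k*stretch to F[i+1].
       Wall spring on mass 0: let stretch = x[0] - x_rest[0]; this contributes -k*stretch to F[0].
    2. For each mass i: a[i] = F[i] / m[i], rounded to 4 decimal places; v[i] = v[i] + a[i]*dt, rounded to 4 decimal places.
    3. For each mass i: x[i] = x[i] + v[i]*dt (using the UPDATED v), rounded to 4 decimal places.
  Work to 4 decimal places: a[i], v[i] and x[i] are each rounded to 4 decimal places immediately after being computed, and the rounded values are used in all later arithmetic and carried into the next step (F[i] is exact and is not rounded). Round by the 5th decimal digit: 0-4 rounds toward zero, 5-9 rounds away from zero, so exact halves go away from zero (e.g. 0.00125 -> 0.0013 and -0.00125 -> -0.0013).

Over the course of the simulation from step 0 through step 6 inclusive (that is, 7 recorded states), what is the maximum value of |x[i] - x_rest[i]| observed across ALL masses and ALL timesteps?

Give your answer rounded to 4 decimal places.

Answer: 2.0583

Derivation:
Step 0: x=[4.0000 7.0000 7.0000 13.0000] v=[0.0000 -2.0000 0.0000 0.0000]
Step 1: x=[3.9375 6.3125 7.3750 12.8125] v=[-0.2500 -2.7500 1.5000 -0.7500]
Step 2: x=[3.7774 5.5430 8.0235 12.4727] v=[-0.6406 -3.0781 2.5938 -1.3594]
Step 3: x=[3.4915 4.8182 8.7950 12.0423] v=[-1.1436 -2.8994 3.0860 -1.7217]
Step 4: x=[3.0703 4.2590 9.5209 11.5964] v=[-1.6848 -2.2369 2.9036 -1.7835]
Step 5: x=[2.5315 3.9544 10.0477 11.2083] v=[-2.1552 -1.2186 2.1070 -1.5524]
Step 6: x=[1.9234 3.9417 10.2662 10.9352] v=[-2.4324 -0.0510 0.8738 -1.0926]
Max displacement = 2.0583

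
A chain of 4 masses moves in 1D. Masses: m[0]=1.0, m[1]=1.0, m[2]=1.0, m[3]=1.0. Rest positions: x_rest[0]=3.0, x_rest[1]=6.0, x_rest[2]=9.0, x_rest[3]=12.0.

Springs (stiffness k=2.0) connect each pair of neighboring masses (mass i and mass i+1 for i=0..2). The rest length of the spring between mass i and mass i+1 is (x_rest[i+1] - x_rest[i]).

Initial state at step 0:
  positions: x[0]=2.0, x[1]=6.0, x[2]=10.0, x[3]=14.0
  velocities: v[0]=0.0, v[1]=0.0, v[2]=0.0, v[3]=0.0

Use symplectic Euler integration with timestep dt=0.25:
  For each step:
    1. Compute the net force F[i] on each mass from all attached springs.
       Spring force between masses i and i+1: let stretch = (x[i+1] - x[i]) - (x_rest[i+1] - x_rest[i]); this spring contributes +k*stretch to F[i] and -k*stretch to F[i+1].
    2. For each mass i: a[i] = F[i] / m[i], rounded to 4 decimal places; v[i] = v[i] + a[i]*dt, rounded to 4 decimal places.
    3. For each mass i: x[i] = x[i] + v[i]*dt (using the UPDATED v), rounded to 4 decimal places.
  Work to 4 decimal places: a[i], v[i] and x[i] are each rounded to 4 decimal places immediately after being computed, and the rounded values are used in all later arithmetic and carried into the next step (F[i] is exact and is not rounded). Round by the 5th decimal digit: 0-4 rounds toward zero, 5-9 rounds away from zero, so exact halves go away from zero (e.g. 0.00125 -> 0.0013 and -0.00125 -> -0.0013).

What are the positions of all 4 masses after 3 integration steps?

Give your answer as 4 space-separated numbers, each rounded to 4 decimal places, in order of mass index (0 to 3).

Step 0: x=[2.0000 6.0000 10.0000 14.0000] v=[0.0000 0.0000 0.0000 0.0000]
Step 1: x=[2.1250 6.0000 10.0000 13.8750] v=[0.5000 0.0000 0.0000 -0.5000]
Step 2: x=[2.3594 6.0156 9.9844 13.6406] v=[0.9375 0.0625 -0.0625 -0.9375]
Step 3: x=[2.6758 6.0703 9.9297 13.3242] v=[1.2656 0.2188 -0.2188 -1.2656]

Answer: 2.6758 6.0703 9.9297 13.3242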